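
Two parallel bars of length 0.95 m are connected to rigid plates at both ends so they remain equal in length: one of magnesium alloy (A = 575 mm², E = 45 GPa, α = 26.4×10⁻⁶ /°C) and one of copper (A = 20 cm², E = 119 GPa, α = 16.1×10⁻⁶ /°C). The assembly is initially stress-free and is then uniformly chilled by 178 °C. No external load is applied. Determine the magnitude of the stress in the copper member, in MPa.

Equilibrium of a rigid end plate with no external load gives equal and opposite internal forces ±P in the two members. Since α_{magnesium alloy} > α_{copper}, cooling drives the magnesium alloy into tension and the copper into compression.
Equating the net (thermal + elastic) strains gives |α₁ − α₂|·ΔT = P·[1/(A₁E₁) + 1/(A₂E₂)].
|α₁ − α₂|·ΔT = 10.3×10⁻⁶ × 178 = 0.001833.
1/(A₁E₁) + 1/(A₂E₂) = 1/(575×45×10³) + 1/(2000×119×10³) = 4.285×10⁻⁸ N⁻¹.
So P = 0.001833 / 4.285×10⁻⁸ = 42.79 kN.
σ_{copper} = P/A₂ = 42790/2000 = 21.39 MPa, compressive.

σ ≈ 21.4 MPa (compressive)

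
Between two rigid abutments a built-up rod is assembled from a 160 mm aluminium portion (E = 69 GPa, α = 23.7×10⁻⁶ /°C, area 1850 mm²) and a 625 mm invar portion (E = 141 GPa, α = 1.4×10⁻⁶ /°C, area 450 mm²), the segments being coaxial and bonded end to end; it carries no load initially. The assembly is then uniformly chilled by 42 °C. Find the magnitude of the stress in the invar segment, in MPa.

σ ≈ 39.2 MPa (tensile)

With the walls removed the bar would change length by δ_free = Σ αᵢΔT Lᵢ = 23.7×10⁻⁶×42×160 + 1.4×10⁻⁶×42×625 = 0.196 mm.
The walls prevent any net length change, so an axial force P (same in every segment) develops. Compatibility: P · Σ Lᵢ/(AᵢEᵢ) = δ_free.
Σ Lᵢ/(AᵢEᵢ) = 160/(1850×69×10³) + 625/(450×141×10³) = 1.11×10⁻⁵ mm/N.
P = 0.196 / 1.11×10⁻⁵ = 17650 N = 17.65 kN, tensile.
σ_{invar} = P / A = 17650 / 450 = 39.23 MPa.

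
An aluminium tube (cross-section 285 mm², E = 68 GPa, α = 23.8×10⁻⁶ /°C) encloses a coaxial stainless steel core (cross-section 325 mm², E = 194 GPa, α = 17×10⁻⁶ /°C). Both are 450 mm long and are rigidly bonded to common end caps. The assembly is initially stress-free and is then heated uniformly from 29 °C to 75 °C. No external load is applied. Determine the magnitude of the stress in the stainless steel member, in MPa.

Equilibrium of a rigid end plate with no external load gives equal and opposite internal forces ±P in the two members. Since α_{aluminium} > α_{stainless steel}, heating drives the aluminium into compression and the stainless steel into tension.
Compatibility of the two members (thermal + elastic change equal): (α₁ − α₂)ΔT = P·[1/(A₁E₁) + 1/(A₂E₂)].
|α₁ − α₂|·ΔT = 6.8×10⁻⁶ × 46 = 0.0003128.
1/(A₁E₁) + 1/(A₂E₂) = 1/(285×68×10³) + 1/(325×194×10³) = 6.746×10⁻⁸ N⁻¹.
P = 0.0003128 / 6.746×10⁻⁸ = 4637 N = 4.637 kN.
σ_{stainless steel} = P/A₂ = 4637/325 = 14.27 MPa, tensile.

σ ≈ 14.3 MPa (tensile)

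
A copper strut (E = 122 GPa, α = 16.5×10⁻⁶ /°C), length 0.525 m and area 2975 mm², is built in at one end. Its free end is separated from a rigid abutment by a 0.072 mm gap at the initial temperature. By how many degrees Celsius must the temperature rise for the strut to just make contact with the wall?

Contact occurs when the free expansion equals the gap: αΔT L = 0.072 mm.
So ΔT = g/(αL) = 0.072/(16.5×10⁻⁶ × 525) = 8.312 °C.

ΔT ≈ 8.31 °C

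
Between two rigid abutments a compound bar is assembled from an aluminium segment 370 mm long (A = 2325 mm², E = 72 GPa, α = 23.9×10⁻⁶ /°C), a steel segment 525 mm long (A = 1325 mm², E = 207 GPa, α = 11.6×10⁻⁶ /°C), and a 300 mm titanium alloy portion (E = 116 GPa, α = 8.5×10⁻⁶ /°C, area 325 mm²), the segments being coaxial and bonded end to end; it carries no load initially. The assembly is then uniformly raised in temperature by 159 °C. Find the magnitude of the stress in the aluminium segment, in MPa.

σ ≈ 99 MPa (compressive)

If the supports were absent, the total length change would be Σ αᵢΔT Lᵢ = 23.9×10⁻⁶×159×370 + 11.6×10⁻⁶×159×525 + 8.5×10⁻⁶×159×300 = 2.78 mm.
The walls prevent any net length change, so an axial force P (same in every segment) develops. Compatibility: P · Σ Lᵢ/(AᵢEᵢ) = δ_free.
The series flexibility is Σ Lᵢ/(AᵢEᵢ) = 370/(2325×72×10³) + 525/(1325×207×10³) + 300/(325×116×10³) = 1.208×10⁻⁵ mm/N.
P = 2.78 / 1.208×10⁻⁵ = 230100 N = 230.1 kN, compressive.
σ_{aluminium} = P / A = 230100 / 2325 = 98.96 MPa.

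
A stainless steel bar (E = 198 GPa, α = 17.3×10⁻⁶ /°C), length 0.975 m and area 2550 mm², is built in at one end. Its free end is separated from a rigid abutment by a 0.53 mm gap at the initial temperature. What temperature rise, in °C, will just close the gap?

ΔT ≈ 31.4 °C

Contact occurs when the free expansion equals the gap: αΔT L = 0.53 mm.
ΔT = 0.53 / (17.3×10⁻⁶ × 975) = 31.42 °C.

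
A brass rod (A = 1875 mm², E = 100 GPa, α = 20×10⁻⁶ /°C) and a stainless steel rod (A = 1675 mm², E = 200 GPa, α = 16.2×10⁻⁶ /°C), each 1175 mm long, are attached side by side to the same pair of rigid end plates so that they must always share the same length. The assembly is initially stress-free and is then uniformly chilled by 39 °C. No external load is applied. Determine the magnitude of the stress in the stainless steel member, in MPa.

σ ≈ 10.6 MPa (compressive)

Both members must finish at the same length. With the larger α, the brass tends to over-contract; the plates restrain it, putting the brass in tension and the stainless steel in compression. With no external load the two internal forces are equal and opposite, magnitude P.
Compatibility of the two members (thermal + elastic change equal): (α₁ − α₂)ΔT = P·[1/(A₁E₁) + 1/(A₂E₂)].
|α₁ − α₂|·ΔT = 3.8×10⁻⁶ × 39 = 0.0001482.
1/(A₁E₁) + 1/(A₂E₂) = 1/(1875×100×10³) + 1/(1675×200×10³) = 8.318×10⁻⁹ N⁻¹.
P = 0.0001482 / 8.318×10⁻⁹ = 17820 N = 17.82 kN.
σ_{stainless steel} = P/A₂ = 17820/1675 = 10.64 MPa, compressive.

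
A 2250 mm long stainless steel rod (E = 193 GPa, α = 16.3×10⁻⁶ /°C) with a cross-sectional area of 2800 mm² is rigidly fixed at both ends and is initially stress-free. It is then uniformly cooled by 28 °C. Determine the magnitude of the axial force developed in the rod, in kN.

With zero net strain, σ = E·αΔT = 193 GPa × 16.3×10⁻⁶ × 28 = 88.09 MPa.
Then P = σA = 88.09 × 2800 mm² = 246.6 kN, tensile.

P ≈ 247 kN (tensile)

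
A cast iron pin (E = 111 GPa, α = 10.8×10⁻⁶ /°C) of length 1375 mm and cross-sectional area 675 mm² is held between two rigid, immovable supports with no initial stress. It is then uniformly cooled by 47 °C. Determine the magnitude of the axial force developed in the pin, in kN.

The ends cannot move, so σ = EαΔT = 111×10³ × 10.8×10⁻⁶ × 47 = 56.34 MPa.
P = AEαΔT = 675 × 111×10³ × 10.8×10⁻⁶ × 47 = 38.03 kN (tensile).

P ≈ 38 kN (tensile)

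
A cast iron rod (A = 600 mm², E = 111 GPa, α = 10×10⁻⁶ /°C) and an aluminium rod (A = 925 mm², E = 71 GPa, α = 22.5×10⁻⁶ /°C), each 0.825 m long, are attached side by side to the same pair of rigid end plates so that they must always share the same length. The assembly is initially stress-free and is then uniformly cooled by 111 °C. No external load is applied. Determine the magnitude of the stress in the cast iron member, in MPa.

σ ≈ 76.5 MPa (compressive)

Both members must finish at the same length. With the larger α, the aluminium tends to over-contract; the plates restrain it, putting the aluminium in tension and the cast iron in compression. With no external load the two internal forces are equal and opposite, magnitude P.
Setting the final lengths equal and cancelling L: (α₁ − α₂)ΔT = P/(A₁E₁) + P/(A₂E₂).
|α₁ − α₂|·ΔT = 12.5×10⁻⁶ × 111 = 0.001387.
1/(A₁E₁) + 1/(A₂E₂) = 1/(600×111×10³) + 1/(925×71×10³) = 3.024×10⁻⁸ N⁻¹.
P = 0.001387 / 3.024×10⁻⁸ = 45880 N = 45.88 kN.
σ_{cast iron} = P/A₁ = 45880/600 = 76.47 MPa, compressive.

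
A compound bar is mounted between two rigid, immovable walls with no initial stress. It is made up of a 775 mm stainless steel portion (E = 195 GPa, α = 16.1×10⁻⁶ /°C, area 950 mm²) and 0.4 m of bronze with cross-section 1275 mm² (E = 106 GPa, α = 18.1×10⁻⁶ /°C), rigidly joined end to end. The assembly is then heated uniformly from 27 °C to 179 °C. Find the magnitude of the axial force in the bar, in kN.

P ≈ 420 kN (compressive)

Free thermal expansion of the whole bar: Σ αᵢΔT Lᵢ = 16.1×10⁻⁶×152×775 + 18.1×10⁻⁶×152×400 = 2.997 mm.
Since the ends are fixed, an axial force P builds up, equal in every segment, with P · Σ Lᵢ/(AᵢEᵢ) = δ_free.
The series flexibility is Σ Lᵢ/(AᵢEᵢ) = 775/(950×195×10³) + 400/(1275×106×10³) = 7.143×10⁻⁶ mm/N.
Hence P = δ_free / Σ(L/AE) = 2.997/7.143×10⁻⁶ = 419.6 kN (compressive).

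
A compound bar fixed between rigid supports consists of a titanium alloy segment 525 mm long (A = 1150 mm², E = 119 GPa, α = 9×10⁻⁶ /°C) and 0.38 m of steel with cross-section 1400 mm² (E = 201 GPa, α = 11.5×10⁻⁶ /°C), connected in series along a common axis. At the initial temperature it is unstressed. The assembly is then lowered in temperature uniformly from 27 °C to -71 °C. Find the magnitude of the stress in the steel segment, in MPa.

With the walls removed the bar would change length by δ_free = Σ αᵢΔT Lᵢ = 9×10⁻⁶×98×525 + 11.5×10⁻⁶×98×380 = 0.8913 mm.
The walls prevent any net length change, so an axial force P (same in every segment) develops. Compatibility: P · Σ Lᵢ/(AᵢEᵢ) = δ_free.
Σ Lᵢ/(AᵢEᵢ) = 525/(1150×119×10³) + 380/(1400×201×10³) = 5.187×10⁻⁶ mm/N.
Hence P = δ_free / Σ(L/AE) = 0.8913/5.187×10⁻⁶ = 171.8 kN (tensile).
σ_{steel} = P / A = 171800 / 1400 = 122.7 MPa.

σ ≈ 123 MPa (tensile)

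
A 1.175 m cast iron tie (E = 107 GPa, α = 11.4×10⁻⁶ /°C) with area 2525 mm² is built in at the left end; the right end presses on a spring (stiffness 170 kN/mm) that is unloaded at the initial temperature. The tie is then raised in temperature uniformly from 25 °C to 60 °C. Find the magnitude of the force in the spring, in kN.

P ≈ 45.8 kN

Free thermal expansion: δ_free = αΔT L = 11.4×10⁻⁶ × 35 × 1175 = 0.4688 mm.
With a force P in the spring, the elastic change of the tie is PL/(AE) and that of the spring is P/k; compatibility requires their sum to equal δ_free.
P [ L/(AE) + 1/k ] = δ_free → P [ 1175/(2525×107×10³) + 1/(170×10³) ] = 0.4688.
P = 0.4688 / 1.023×10⁻⁵ = 45820 N.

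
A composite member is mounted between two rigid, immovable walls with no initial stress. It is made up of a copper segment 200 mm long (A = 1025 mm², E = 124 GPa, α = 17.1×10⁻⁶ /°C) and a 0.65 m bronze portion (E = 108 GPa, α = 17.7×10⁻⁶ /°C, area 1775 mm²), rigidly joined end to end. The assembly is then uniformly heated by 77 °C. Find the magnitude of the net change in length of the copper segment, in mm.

|ΔL| ≈ 0.101 mm

Free thermal expansion of the whole bar: Σ αᵢΔT Lᵢ = 17.1×10⁻⁶×77×200 + 17.7×10⁻⁶×77×650 = 1.149 mm.
Since the ends are fixed, an axial force P builds up, equal in every segment, with P · Σ Lᵢ/(AᵢEᵢ) = δ_free.
Σ Lᵢ/(AᵢEᵢ) = 200/(1025×124×10³) + 650/(1775×108×10³) = 4.964×10⁻⁶ mm/N.
So P = 1.149 / 4.964×10⁻⁶ = 231.5 kN, compressive.
For the copper segment, free thermal change = 17.1×10⁻⁶×77×200 = 0.2633 mm and elastic change from P = 231500×200/(1025×124×10³) = 0.3643 mm; these oppose, so the net change is 0.101 mm (segment shortens).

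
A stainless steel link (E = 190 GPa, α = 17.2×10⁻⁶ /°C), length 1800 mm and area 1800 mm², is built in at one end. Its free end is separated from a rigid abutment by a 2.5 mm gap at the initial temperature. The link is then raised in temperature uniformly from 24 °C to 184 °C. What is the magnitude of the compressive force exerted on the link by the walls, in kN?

If the wall were absent the link would grow by αΔT L = 17.2×10⁻⁶ × 160 × 1800 = 4.954 mm.
The gap closes (δ_free > 2.5 mm) and the wall then resists a further 4.954 − 2.5 = 2.454 mm of expansion.
Compatibility: PL/(AE) = 2.454 mm, so σ = P/A = E × (2.454/1800) = 259 MPa.
P = σA = 259 × 1800 = 466.2 kN.

P ≈ 466 kN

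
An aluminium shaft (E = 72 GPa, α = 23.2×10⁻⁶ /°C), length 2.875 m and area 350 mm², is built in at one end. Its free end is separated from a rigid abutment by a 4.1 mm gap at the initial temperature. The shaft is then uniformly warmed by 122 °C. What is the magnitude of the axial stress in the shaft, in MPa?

σ ≈ 101 MPa (compressive)

Free thermal elongation = αΔT L = 23.2×10⁻⁶ × 122 × 2875 = 8.137 mm.
After closing the 4.1 mm clearance, 8.137 − 4.1 = 4.037 mm of expansion remains to be suppressed by the wall.
Compatibility: PL/(AE) = 4.037 mm, so σ = P/A = E × (4.037/2875) = 101.1 MPa.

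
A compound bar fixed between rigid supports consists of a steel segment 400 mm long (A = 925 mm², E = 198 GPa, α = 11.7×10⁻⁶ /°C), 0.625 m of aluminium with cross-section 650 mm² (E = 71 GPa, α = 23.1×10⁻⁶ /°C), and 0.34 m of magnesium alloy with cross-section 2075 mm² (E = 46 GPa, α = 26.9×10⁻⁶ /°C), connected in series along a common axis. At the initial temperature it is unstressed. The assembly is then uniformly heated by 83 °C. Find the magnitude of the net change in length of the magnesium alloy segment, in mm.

With the walls removed the bar would change length by δ_free = Σ αᵢΔT Lᵢ = 11.7×10⁻⁶×83×400 + 23.1×10⁻⁶×83×625 + 26.9×10⁻⁶×83×340 = 2.346 mm.
The rigid supports impose zero overall length change; the single axial force P common to all segments must satisfy P Σ Lᵢ/(AᵢEᵢ) = δ_free.
The series flexibility is Σ Lᵢ/(AᵢEᵢ) = 400/(925×198×10³) + 625/(650×71×10³) + 340/(2075×46×10³) = 1.929×10⁻⁵ mm/N.
P = 2.346 / 1.929×10⁻⁵ = 121600 N = 121.6 kN, compressive.
For the magnesium alloy segment, free thermal change = 26.9×10⁻⁶×83×340 = 0.7591 mm and elastic change from P = 121600×340/(2075×46×10³) = 0.4332 mm; these oppose, so the net change is 0.326 mm (segment lengthens).

|ΔL| ≈ 0.326 mm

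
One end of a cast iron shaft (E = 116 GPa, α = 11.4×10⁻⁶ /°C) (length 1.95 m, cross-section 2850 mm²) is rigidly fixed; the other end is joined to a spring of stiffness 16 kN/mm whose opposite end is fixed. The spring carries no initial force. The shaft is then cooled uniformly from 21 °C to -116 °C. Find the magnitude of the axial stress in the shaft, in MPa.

σ ≈ 15.6 MPa (tensile)

Free thermal contraction: δ_free = αΔT L = 11.4×10⁻⁶ × 137 × 1950 = 3.046 mm.
Let P be the tensile force in the spring. The shaft extends elastically by PL/(AE) and the spring stretches by P/k; together these equal δ_free.
P [ L/(AE) + 1/k ] = δ_free → P [ 1950/(2850×116×10³) + 1/(16×10³) ] = 3.046.
P = 3.046 / 6.84×10⁻⁵ = 44530 N.
σ = P/A = 44530/2850 = 15.62 MPa.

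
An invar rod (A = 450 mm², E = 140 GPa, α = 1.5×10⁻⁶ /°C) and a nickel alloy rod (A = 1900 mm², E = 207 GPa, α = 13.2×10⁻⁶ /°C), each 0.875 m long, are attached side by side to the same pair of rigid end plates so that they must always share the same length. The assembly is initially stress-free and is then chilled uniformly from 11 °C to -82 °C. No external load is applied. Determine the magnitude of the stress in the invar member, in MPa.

Both members must finish at the same length. With the larger α, the nickel alloy tends to over-contract; the plates restrain it, putting the nickel alloy in tension and the invar in compression. With no external load the two internal forces are equal and opposite, magnitude P.
Equating the net (thermal + elastic) strains gives |α₁ − α₂|·ΔT = P·[1/(A₁E₁) + 1/(A₂E₂)].
|α₁ − α₂|·ΔT = 11.7×10⁻⁶ × 93 = 0.001088.
1/(A₁E₁) + 1/(A₂E₂) = 1/(450×140×10³) + 1/(1900×207×10³) = 1.842×10⁻⁸ N⁻¹.
So P = 0.001088 / 1.842×10⁻⁸ = 59.09 kN.
σ_{invar} = P/A₁ = 59090/450 = 131.3 MPa, compressive.

σ ≈ 131 MPa (compressive)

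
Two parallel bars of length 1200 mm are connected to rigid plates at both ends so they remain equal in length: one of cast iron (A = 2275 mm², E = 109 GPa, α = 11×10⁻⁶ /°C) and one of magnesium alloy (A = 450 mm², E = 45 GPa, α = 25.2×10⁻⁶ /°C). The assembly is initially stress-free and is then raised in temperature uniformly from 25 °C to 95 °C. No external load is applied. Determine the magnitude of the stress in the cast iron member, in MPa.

σ ≈ 8.18 MPa (tensile)

Equilibrium of a rigid end plate with no external load gives equal and opposite internal forces ±P in the two members. Since α_{magnesium alloy} > α_{cast iron}, heating drives the magnesium alloy into compression and the cast iron into tension.
Setting the final lengths equal and cancelling L: (α₁ − α₂)ΔT = P/(A₁E₁) + P/(A₂E₂).
|α₁ − α₂|·ΔT = 14.2×10⁻⁶ × 70 = 0.000994.
1/(A₁E₁) + 1/(A₂E₂) = 1/(2275×109×10³) + 1/(450×45×10³) = 5.342×10⁻⁸ N⁻¹.
P = 0.000994 / 5.342×10⁻⁸ = 18610 N = 18.61 kN.
σ_{cast iron} = P/A₁ = 18610/2275 = 8.18 MPa, tensile.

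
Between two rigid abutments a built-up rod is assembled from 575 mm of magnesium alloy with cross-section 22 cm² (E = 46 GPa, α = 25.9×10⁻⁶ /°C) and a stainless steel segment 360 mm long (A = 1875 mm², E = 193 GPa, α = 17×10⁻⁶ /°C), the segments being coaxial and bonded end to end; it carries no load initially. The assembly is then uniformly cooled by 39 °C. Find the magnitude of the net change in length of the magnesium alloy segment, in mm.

|ΔL| ≈ 0.117 mm

Free thermal contraction of the whole bar: Σ αᵢΔT Lᵢ = 25.9×10⁻⁶×39×575 + 17×10⁻⁶×39×360 = 0.8195 mm.
The walls prevent any net length change, so an axial force P (same in every segment) develops. Compatibility: P · Σ Lᵢ/(AᵢEᵢ) = δ_free.
Σ Lᵢ/(AᵢEᵢ) = 575/(2200×46×10³) + 360/(1875×193×10³) = 6.677×10⁻⁶ mm/N.
So P = 0.8195 / 6.677×10⁻⁶ = 122.7 kN, tensile.
For the magnesium alloy segment, free thermal change = 25.9×10⁻⁶×39×575 = 0.5808 mm and elastic change from P = 122700×575/(2200×46×10³) = 0.6974 mm; these oppose, so the net change is 0.117 mm (segment lengthens).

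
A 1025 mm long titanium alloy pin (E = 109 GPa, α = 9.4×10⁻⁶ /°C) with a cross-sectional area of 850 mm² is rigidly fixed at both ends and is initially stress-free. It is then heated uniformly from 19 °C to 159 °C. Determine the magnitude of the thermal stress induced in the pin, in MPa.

Because both ends are immovable the net strain is zero, and the suppressed thermal strain is αΔT = 9.4×10⁻⁶ × 140 = 1316×10⁻⁶.
Hence σ = E·αΔT = 109×10³ × 1316×10⁻⁶ = 143.4 MPa, compressive.

σ ≈ 143 MPa (compressive)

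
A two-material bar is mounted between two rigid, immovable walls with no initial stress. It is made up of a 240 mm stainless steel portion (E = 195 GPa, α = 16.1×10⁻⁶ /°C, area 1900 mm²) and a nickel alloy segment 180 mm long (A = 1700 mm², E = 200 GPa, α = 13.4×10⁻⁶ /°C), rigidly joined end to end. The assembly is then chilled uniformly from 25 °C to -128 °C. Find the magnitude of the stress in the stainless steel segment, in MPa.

If the supports were absent, the total length change would be Σ αᵢΔT Lᵢ = 16.1×10⁻⁶×153×240 + 13.4×10⁻⁶×153×180 = 0.9602 mm.
The rigid supports impose zero overall length change; the single axial force P common to all segments must satisfy P Σ Lᵢ/(AᵢEᵢ) = δ_free.
The series flexibility is Σ Lᵢ/(AᵢEᵢ) = 240/(1900×195×10³) + 180/(1700×200×10³) = 1.177×10⁻⁶ mm/N.
P = 0.9602 / 1.177×10⁻⁶ = 815700 N = 815.7 kN, tensile.
σ_{stainless steel} = P / A = 815700 / 1900 = 429.3 MPa.

σ ≈ 429 MPa (tensile)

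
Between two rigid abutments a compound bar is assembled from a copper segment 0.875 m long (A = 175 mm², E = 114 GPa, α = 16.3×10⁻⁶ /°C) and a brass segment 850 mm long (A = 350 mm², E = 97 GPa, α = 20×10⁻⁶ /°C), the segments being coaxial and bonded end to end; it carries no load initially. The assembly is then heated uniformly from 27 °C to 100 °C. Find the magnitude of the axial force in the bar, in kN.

With the walls removed the bar would change length by δ_free = Σ αᵢΔT Lᵢ = 16.3×10⁻⁶×73×875 + 20×10⁻⁶×73×850 = 2.282 mm.
Since the ends are fixed, an axial force P builds up, equal in every segment, with P · Σ Lᵢ/(AᵢEᵢ) = δ_free.
Σ Lᵢ/(AᵢEᵢ) = 875/(175×114×10³) + 850/(350×97×10³) = 6.89×10⁻⁵ mm/N.
So P = 2.282 / 6.89×10⁻⁵ = 33.12 kN, compressive.

P ≈ 33.1 kN (compressive)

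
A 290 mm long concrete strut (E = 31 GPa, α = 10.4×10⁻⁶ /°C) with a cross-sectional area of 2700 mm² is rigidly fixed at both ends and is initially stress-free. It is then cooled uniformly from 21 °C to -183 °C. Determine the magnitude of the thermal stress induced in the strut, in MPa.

With length fixed, the mechanical strain must cancel the thermal strain αΔT = 10.4×10⁻⁶ × 204 = 2121.6×10⁻⁶.
The stress required to suppress this strain is σ = Eε = 31×10³ × 2121.6×10⁻⁶ = 65.77 MPa, tensile since the strut is trying to contract.

σ ≈ 65.8 MPa (tensile)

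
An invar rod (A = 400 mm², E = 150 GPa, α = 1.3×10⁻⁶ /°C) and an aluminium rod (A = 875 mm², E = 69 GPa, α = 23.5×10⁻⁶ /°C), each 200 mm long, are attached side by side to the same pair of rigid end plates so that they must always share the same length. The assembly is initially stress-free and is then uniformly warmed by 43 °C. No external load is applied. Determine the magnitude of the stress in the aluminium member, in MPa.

Both members must finish at the same length. With the larger α, the aluminium tends to over-expand; the plates restrain it, putting the aluminium in compression and the invar in tension. With no external load the two internal forces are equal and opposite, magnitude P.
Setting the final lengths equal and cancelling L: (α₁ − α₂)ΔT = P/(A₁E₁) + P/(A₂E₂).
|α₁ − α₂|·ΔT = 22.2×10⁻⁶ × 43 = 0.0009546.
1/(A₁E₁) + 1/(A₂E₂) = 1/(400×150×10³) + 1/(875×69×10³) = 3.323×10⁻⁸ N⁻¹.
P = 0.0009546 / 3.323×10⁻⁸ = 28730 N = 28.73 kN.
σ_{aluminium} = P/A₂ = 28730/875 = 32.83 MPa, compressive.

σ ≈ 32.8 MPa (compressive)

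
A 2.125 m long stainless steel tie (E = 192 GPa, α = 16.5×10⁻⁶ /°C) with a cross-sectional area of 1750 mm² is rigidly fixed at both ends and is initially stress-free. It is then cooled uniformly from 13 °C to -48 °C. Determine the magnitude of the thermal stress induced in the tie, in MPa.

σ ≈ 193 MPa (tensile)

The supports are rigid, so the total axial strain is zero. The restrained thermal strain is ε = αΔT = 16.5×10⁻⁶ × 61 = 1006.5×10⁻⁶.
The stress required to suppress this strain is σ = Eε = 192×10³ × 1006.5×10⁻⁶ = 193.2 MPa, tensile since the tie is trying to contract.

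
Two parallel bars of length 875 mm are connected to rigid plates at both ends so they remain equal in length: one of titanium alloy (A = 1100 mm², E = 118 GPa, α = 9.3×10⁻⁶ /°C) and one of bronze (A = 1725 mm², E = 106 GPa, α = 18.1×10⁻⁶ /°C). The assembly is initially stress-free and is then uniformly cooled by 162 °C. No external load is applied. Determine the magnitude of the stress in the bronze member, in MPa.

σ ≈ 62.7 MPa (tensile)

Both members must finish at the same length. With the larger α, the bronze tends to over-contract; the plates restrain it, putting the bronze in tension and the titanium alloy in compression. With no external load the two internal forces are equal and opposite, magnitude P.
Compatibility of the two members (thermal + elastic change equal): (α₁ − α₂)ΔT = P·[1/(A₁E₁) + 1/(A₂E₂)].
|α₁ − α₂|·ΔT = 8.8×10⁻⁶ × 162 = 0.001426.
1/(A₁E₁) + 1/(A₂E₂) = 1/(1100×118×10³) + 1/(1725×106×10³) = 1.317×10⁻⁸ N⁻¹.
So P = 0.001426 / 1.317×10⁻⁸ = 108.2 kN.
σ_{bronze} = P/A₂ = 108200/1725 = 62.74 MPa, tensile.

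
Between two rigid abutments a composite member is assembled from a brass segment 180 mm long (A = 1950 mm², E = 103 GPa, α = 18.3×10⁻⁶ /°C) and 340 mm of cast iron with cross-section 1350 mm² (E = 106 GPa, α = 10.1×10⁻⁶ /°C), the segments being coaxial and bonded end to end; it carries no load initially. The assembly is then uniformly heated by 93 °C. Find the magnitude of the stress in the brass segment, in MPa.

Free thermal expansion of the whole bar: Σ αᵢΔT Lᵢ = 18.3×10⁻⁶×93×180 + 10.1×10⁻⁶×93×340 = 0.6257 mm.
Since the ends are fixed, an axial force P builds up, equal in every segment, with P · Σ Lᵢ/(AᵢEᵢ) = δ_free.
The series flexibility is Σ Lᵢ/(AᵢEᵢ) = 180/(1950×103×10³) + 340/(1350×106×10³) = 3.272×10⁻⁶ mm/N.
Hence P = δ_free / Σ(L/AE) = 0.6257/3.272×10⁻⁶ = 191.2 kN (compressive).
σ_{brass} = P / A = 191200 / 1950 = 98.06 MPa.

σ ≈ 98.1 MPa (compressive)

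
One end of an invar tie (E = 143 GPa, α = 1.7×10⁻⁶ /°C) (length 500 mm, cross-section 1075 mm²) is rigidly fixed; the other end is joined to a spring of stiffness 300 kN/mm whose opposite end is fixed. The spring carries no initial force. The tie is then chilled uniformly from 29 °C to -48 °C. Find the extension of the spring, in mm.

The unrestrained thermal change is αΔT L = 1.7×10⁻⁶ × 77 × 500 = 0.06545 mm.
Let P be the tensile force in the spring. The tie extends elastically by PL/(AE) and the spring stretches by P/k; together these equal δ_free.
P [ L/(AE) + 1/k ] = δ_free → P [ 500/(1075×143×10³) + 1/(300×10³) ] = 0.06545.
P = 0.06545 / 6.586×10⁻⁶ = 9938 N.
Spring extension = P/k = 9938/(300×10³) = 0.03313 mm.

δ ≈ 0.0331 mm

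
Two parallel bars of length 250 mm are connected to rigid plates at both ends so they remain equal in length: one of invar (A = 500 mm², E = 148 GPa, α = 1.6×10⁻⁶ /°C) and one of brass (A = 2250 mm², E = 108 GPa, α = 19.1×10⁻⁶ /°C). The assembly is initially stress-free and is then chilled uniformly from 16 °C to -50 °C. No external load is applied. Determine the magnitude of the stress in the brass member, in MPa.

σ ≈ 29.1 MPa (tensile)

The brass has the larger α, so on cooling it would change length more than the invar if both were free. The rigid plates force a common final length, so the brass is put into tension and the invar into compression, with equal and opposite forces P (no external load).
Equating the net (thermal + elastic) strains gives |α₁ − α₂|·ΔT = P·[1/(A₁E₁) + 1/(A₂E₂)].
|α₁ − α₂|·ΔT = 17.5×10⁻⁶ × 66 = 0.001155.
1/(A₁E₁) + 1/(A₂E₂) = 1/(500×148×10³) + 1/(2250×108×10³) = 1.763×10⁻⁸ N⁻¹.
So P = 0.001155 / 1.763×10⁻⁸ = 65.52 kN.
σ_{brass} = P/A₂ = 65520/2250 = 29.12 MPa, tensile.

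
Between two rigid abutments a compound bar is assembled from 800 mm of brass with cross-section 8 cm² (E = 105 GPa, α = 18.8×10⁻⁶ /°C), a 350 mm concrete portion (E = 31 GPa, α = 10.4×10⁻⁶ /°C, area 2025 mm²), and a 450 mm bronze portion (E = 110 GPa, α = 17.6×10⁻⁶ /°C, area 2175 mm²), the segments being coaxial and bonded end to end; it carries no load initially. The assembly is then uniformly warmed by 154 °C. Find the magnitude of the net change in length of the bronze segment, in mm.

With the walls removed the bar would change length by δ_free = Σ αᵢΔT Lᵢ = 18.8×10⁻⁶×154×800 + 10.4×10⁻⁶×154×350 + 17.6×10⁻⁶×154×450 = 4.096 mm.
Since the ends are fixed, an axial force P builds up, equal in every segment, with P · Σ Lᵢ/(AᵢEᵢ) = δ_free.
Σ Lᵢ/(AᵢEᵢ) = 800/(800×105×10³) + 350/(2025×31×10³) + 450/(2175×110×10³) = 1.698×10⁻⁵ mm/N.
Hence P = δ_free / Σ(L/AE) = 4.096/1.698×10⁻⁵ = 241.2 kN (compressive).
For the bronze segment, free thermal change = 17.6×10⁻⁶×154×450 = 1.22 mm and elastic change from P = 241200×450/(2175×110×10³) = 0.4538 mm; these oppose, so the net change is 0.766 mm (segment lengthens).

|ΔL| ≈ 0.766 mm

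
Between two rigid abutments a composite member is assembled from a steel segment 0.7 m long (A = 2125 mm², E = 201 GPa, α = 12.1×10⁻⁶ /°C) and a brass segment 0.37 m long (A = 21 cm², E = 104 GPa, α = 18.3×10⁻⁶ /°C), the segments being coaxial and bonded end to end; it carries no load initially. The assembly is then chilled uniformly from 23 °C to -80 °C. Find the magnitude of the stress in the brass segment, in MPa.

σ ≈ 224 MPa (tensile)

If the supports were absent, the total length change would be Σ αᵢΔT Lᵢ = 12.1×10⁻⁶×103×700 + 18.3×10⁻⁶×103×370 = 1.57 mm.
Since the ends are fixed, an axial force P builds up, equal in every segment, with P · Σ Lᵢ/(AᵢEᵢ) = δ_free.
The series flexibility is Σ Lᵢ/(AᵢEᵢ) = 700/(2125×201×10³) + 370/(2100×104×10³) = 3.333×10⁻⁶ mm/N.
P = 1.57 / 3.333×10⁻⁶ = 471000 N = 471 kN, tensile.
σ_{brass} = P / A = 471000 / 2100 = 224.3 MPa.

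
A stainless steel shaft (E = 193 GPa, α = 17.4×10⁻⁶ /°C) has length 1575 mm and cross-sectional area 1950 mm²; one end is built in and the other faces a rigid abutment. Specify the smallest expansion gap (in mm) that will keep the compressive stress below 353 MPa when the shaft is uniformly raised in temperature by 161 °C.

g ≈ 1.53 mm

With no wall the shaft would lengthen by αΔT L = 17.4×10⁻⁶ × 161 × 1575 = 4.412 mm.
At the allowable stress the elastic shortening the wall may impose is σL/E = 353 × 1575 / (193×10³) = 2.881 mm.
The gap must absorb the remainder: g_min = 4.412 − 2.881 = 1.532 mm.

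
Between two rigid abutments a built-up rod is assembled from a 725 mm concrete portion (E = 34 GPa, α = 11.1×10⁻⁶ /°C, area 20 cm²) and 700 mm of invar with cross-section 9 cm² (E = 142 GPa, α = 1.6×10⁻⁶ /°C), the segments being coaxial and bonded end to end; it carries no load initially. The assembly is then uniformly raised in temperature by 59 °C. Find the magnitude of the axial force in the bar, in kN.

P ≈ 33.5 kN (compressive)

Free thermal expansion of the whole bar: Σ αᵢΔT Lᵢ = 11.1×10⁻⁶×59×725 + 1.6×10⁻⁶×59×700 = 0.5409 mm.
Since the ends are fixed, an axial force P builds up, equal in every segment, with P · Σ Lᵢ/(AᵢEᵢ) = δ_free.
Σ Lᵢ/(AᵢEᵢ) = 725/(2000×34×10³) + 700/(900×142×10³) = 1.614×10⁻⁵ mm/N.
P = 0.5409 / 1.614×10⁻⁵ = 33510 N = 33.51 kN, compressive.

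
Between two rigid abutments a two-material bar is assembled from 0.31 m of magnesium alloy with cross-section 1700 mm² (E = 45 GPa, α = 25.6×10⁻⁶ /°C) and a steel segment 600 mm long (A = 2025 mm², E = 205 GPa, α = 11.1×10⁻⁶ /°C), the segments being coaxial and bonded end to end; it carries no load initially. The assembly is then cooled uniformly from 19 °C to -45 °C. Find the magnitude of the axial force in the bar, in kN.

P ≈ 170 kN (tensile)

Free thermal contraction of the whole bar: Σ αᵢΔT Lᵢ = 25.6×10⁻⁶×64×310 + 11.1×10⁻⁶×64×600 = 0.9341 mm.
Since the ends are fixed, an axial force P builds up, equal in every segment, with P · Σ Lᵢ/(AᵢEᵢ) = δ_free.
Σ Lᵢ/(AᵢEᵢ) = 310/(1700×45×10³) + 600/(2025×205×10³) = 5.498×10⁻⁶ mm/N.
So P = 0.9341 / 5.498×10⁻⁶ = 169.9 kN, tensile.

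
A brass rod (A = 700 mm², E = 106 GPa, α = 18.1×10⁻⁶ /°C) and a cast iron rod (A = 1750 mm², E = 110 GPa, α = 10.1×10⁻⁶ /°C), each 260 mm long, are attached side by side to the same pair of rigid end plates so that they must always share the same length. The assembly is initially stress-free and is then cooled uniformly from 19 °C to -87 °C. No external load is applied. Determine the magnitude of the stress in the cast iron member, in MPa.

Equilibrium of a rigid end plate with no external load gives equal and opposite internal forces ±P in the two members. Since α_{brass} > α_{cast iron}, cooling drives the brass into tension and the cast iron into compression.
Setting the final lengths equal and cancelling L: (α₁ − α₂)ΔT = P/(A₁E₁) + P/(A₂E₂).
|α₁ − α₂|·ΔT = 8×10⁻⁶ × 106 = 0.000848.
1/(A₁E₁) + 1/(A₂E₂) = 1/(700×106×10³) + 1/(1750×110×10³) = 1.867×10⁻⁸ N⁻¹.
P = 0.000848 / 1.867×10⁻⁸ = 45420 N = 45.42 kN.
σ_{cast iron} = P/A₂ = 45420/1750 = 25.95 MPa, compressive.

σ ≈ 26 MPa (compressive)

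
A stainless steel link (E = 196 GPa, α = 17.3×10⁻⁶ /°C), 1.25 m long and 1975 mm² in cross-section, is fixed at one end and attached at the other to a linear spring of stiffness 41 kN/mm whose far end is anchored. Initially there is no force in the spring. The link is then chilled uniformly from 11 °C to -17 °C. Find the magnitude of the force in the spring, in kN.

The unrestrained thermal change is αΔT L = 17.3×10⁻⁶ × 28 × 1250 = 0.6055 mm.
With a force P in the spring, the elastic change of the link is PL/(AE) and that of the spring is P/k; compatibility requires their sum to equal δ_free.
So P = δ_free / [L/(AE) + 1/k] = 0.6055 / [ 1250/(1975×196×10³) + 1/(41×10³) ].
P = 0.6055 / 2.762×10⁻⁵ = 21920 N.

P ≈ 21.9 kN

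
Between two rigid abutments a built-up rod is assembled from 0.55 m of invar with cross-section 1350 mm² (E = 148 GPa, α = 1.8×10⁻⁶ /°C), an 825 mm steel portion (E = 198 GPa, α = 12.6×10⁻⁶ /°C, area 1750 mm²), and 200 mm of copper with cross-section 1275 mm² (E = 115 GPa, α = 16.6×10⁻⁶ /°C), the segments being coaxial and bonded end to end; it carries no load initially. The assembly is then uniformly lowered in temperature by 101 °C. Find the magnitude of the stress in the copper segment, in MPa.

σ ≈ 179 MPa (tensile)

If the supports were absent, the total length change would be Σ αᵢΔT Lᵢ = 1.8×10⁻⁶×101×550 + 12.6×10⁻⁶×101×825 + 16.6×10⁻⁶×101×200 = 1.485 mm.
The walls prevent any net length change, so an axial force P (same in every segment) develops. Compatibility: P · Σ Lᵢ/(AᵢEᵢ) = δ_free.
Σ Lᵢ/(AᵢEᵢ) = 550/(1350×148×10³) + 825/(1750×198×10³) + 200/(1275×115×10³) = 6.498×10⁻⁶ mm/N.
So P = 1.485 / 6.498×10⁻⁶ = 228.6 kN, tensile.
σ_{copper} = P / A = 228600 / 1275 = 179.3 MPa.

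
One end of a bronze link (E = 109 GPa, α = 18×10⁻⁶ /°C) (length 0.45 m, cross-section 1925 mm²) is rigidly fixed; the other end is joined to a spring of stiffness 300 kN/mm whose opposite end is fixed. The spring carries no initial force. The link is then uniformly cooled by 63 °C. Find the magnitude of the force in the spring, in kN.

If the spring were absent the link would shorten by αΔT L = 18×10⁻⁶ × 63 × 450 = 0.5103 mm.
Let P be the tensile force in the spring. The link extends elastically by PL/(AE) and the spring stretches by P/k; together these equal δ_free.
P [ L/(AE) + 1/k ] = δ_free → P [ 450/(1925×109×10³) + 1/(300×10³) ] = 0.5103.
P = 0.5103 / 5.478×10⁻⁶ = 93150 N.

P ≈ 93.2 kN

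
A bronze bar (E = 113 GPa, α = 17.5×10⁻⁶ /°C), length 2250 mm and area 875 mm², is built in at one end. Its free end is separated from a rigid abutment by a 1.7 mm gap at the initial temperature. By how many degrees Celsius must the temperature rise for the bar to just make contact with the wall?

Contact occurs when the free expansion equals the gap: αΔT L = 1.7 mm.
ΔT = 1.7 / (17.5×10⁻⁶ × 2250) = 43.17 °C.

ΔT ≈ 43.2 °C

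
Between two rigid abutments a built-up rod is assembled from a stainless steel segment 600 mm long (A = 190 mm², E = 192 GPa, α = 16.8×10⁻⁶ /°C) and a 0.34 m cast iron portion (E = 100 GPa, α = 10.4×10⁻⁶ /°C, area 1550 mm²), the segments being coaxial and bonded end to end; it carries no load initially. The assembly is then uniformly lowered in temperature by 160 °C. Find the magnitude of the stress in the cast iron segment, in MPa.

σ ≈ 75.4 MPa (tensile)

If the supports were absent, the total length change would be Σ αᵢΔT Lᵢ = 16.8×10⁻⁶×160×600 + 10.4×10⁻⁶×160×340 = 2.179 mm.
The rigid supports impose zero overall length change; the single axial force P common to all segments must satisfy P Σ Lᵢ/(AᵢEᵢ) = δ_free.
Σ Lᵢ/(AᵢEᵢ) = 600/(190×192×10³) + 340/(1550×100×10³) = 1.864×10⁻⁵ mm/N.
Hence P = δ_free / Σ(L/AE) = 2.179/1.864×10⁻⁵ = 116.9 kN (tensile).
σ_{cast iron} = P / A = 116900 / 1550 = 75.4 MPa.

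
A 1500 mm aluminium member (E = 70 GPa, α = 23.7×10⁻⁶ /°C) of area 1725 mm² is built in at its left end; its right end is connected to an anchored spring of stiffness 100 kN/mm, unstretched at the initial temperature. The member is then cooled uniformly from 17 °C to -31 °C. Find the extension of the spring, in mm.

δ ≈ 0.761 mm

If the spring were absent the member would shorten by αΔT L = 23.7×10⁻⁶ × 48 × 1500 = 1.706 mm.
Let P be the tensile force in the spring. The member extends elastically by PL/(AE) and the spring stretches by P/k; together these equal δ_free.
So P = δ_free / [L/(AE) + 1/k] = 1.706 / [ 1500/(1725×70×10³) + 1/(100×10³) ].
P = 1.706 / 2.242×10⁻⁵ = 76100 N.
Spring extension = P/k = 76100/(100×10³) = 0.761 mm.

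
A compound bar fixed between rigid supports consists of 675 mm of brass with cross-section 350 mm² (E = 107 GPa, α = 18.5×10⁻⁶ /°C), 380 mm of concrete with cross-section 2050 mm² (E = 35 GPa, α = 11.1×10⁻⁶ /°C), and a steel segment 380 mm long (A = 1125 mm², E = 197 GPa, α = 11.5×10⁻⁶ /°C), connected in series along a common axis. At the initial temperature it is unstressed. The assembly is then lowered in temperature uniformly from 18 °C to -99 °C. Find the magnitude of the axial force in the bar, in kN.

With the walls removed the bar would change length by δ_free = Σ αᵢΔT Lᵢ = 18.5×10⁻⁶×117×675 + 11.1×10⁻⁶×117×380 + 11.5×10⁻⁶×117×380 = 2.466 mm.
The rigid supports impose zero overall length change; the single axial force P common to all segments must satisfy P Σ Lᵢ/(AᵢEᵢ) = δ_free.
Σ Lᵢ/(AᵢEᵢ) = 675/(350×107×10³) + 380/(2050×35×10³) + 380/(1125×197×10³) = 2.503×10⁻⁵ mm/N.
Hence P = δ_free / Σ(L/AE) = 2.466/2.503×10⁻⁵ = 98.5 kN (tensile).

P ≈ 98.5 kN (tensile)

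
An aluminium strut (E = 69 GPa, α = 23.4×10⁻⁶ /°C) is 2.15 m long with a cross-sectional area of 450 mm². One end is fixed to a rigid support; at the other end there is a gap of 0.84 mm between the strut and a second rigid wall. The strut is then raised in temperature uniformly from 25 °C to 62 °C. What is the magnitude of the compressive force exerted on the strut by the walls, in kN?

If the wall were absent the strut would grow by αΔT L = 23.4×10⁻⁶ × 37 × 2150 = 1.861 mm.
The gap closes (δ_free > 0.84 mm) and the wall then resists a further 1.861 − 0.84 = 1.021 mm of expansion.
Compatibility: PL/(AE) = 1.021 mm, so σ = P/A = E × (1.021/2150) = 32.78 MPa.
P = σA = 32.78 × 450 = 14.75 kN.

P ≈ 14.8 kN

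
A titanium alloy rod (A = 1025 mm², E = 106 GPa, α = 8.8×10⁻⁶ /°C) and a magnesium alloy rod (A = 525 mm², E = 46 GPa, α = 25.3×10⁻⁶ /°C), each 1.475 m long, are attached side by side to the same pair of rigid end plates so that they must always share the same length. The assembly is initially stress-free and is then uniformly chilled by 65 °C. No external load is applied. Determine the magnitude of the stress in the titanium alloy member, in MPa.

Equilibrium of a rigid end plate with no external load gives equal and opposite internal forces ±P in the two members. Since α_{magnesium alloy} > α_{titanium alloy}, cooling drives the magnesium alloy into tension and the titanium alloy into compression.
Setting the final lengths equal and cancelling L: (α₁ − α₂)ΔT = P/(A₁E₁) + P/(A₂E₂).
|α₁ − α₂|·ΔT = 16.5×10⁻⁶ × 65 = 0.001072.
1/(A₁E₁) + 1/(A₂E₂) = 1/(1025×106×10³) + 1/(525×46×10³) = 5.061×10⁻⁸ N⁻¹.
P = 0.001072 / 5.061×10⁻⁸ = 21190 N = 21.19 kN.
σ_{titanium alloy} = P/A₁ = 21190/1025 = 20.67 MPa, compressive.

σ ≈ 20.7 MPa (compressive)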